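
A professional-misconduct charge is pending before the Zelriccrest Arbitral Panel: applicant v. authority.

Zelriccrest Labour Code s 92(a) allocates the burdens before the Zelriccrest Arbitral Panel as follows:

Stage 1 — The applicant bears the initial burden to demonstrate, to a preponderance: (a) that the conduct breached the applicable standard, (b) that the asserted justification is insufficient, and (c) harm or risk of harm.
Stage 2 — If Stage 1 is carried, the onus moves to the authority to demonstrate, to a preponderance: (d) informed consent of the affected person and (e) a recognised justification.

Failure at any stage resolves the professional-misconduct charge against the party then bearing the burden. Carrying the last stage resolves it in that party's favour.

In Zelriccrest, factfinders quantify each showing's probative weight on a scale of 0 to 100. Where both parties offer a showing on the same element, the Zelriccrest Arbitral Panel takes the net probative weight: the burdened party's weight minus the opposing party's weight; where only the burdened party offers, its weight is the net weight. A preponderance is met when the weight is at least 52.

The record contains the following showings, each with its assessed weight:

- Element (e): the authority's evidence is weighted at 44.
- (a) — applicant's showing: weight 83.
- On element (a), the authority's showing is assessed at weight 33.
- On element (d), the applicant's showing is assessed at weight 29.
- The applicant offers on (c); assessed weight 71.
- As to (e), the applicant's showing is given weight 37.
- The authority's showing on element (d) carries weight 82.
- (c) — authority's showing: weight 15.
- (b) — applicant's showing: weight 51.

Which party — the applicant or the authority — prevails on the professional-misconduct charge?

authority

Stage 1 — burden on applicant; standard: a preponderance (weight is at least 52).
    (a): 83 − 33 = 50 < 52 [not met]
    (b): 51 < 52 [not met]
    (c): 71 − 15 = 56 ≥ 52 [met]
  The applicant does not carry Stage 1.
The analysis ends at Stage 1; the authority prevails.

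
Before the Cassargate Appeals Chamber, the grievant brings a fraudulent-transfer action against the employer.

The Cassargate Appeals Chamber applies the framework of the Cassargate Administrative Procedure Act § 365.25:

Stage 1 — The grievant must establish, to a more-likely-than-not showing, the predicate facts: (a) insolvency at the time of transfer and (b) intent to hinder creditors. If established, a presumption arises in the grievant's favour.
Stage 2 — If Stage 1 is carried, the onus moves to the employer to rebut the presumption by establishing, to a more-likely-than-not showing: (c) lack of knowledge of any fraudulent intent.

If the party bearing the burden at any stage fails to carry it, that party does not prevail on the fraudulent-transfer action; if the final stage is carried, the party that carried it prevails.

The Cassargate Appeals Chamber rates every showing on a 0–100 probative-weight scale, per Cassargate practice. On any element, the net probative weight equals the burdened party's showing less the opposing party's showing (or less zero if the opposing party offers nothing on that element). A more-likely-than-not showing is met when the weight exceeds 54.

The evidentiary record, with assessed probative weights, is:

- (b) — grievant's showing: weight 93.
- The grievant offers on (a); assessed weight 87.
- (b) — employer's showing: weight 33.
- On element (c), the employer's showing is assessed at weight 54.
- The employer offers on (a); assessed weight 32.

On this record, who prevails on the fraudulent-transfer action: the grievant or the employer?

Stage 1 (grievant, a more-likely-than-not showing, weight exceeds 54): (a) net 87−32=55 > 54 — meets; (b) net 93−33=60 > 54 — meets.
  Stage 1 carried; the burden shifts to the employer.
Stage 2 (employer, a more-likely-than-not showing, weight exceeds 54): (c) 54 ≤ 54 — fails.
  Stage 2 not carried; the employer fails its burden.
The analysis ends at Stage 2; the grievant prevails.

grievant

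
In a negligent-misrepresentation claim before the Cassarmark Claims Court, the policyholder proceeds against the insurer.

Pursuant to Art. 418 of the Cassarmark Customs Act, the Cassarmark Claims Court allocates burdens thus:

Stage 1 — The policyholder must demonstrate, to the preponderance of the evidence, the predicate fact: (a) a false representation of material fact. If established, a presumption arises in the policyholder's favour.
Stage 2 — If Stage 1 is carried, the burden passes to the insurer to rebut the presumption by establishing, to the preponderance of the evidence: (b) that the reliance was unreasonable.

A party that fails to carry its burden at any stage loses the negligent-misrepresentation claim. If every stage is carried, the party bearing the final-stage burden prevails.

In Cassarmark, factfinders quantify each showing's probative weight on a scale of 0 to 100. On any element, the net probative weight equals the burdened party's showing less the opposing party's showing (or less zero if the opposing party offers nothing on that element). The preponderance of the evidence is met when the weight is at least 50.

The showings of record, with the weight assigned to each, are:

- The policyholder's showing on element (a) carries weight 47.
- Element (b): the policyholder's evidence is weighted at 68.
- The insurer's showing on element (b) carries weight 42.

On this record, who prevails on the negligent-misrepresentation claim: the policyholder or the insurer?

At Stage 1 the policyholder must meet the preponderance of the evidence (weight is at least 50): on (a) the weight is 47, < 50, so (a) does not meet the standard.
  Stage 1 not carried; the policyholder fails its burden.
So the insurer prevails.

insurer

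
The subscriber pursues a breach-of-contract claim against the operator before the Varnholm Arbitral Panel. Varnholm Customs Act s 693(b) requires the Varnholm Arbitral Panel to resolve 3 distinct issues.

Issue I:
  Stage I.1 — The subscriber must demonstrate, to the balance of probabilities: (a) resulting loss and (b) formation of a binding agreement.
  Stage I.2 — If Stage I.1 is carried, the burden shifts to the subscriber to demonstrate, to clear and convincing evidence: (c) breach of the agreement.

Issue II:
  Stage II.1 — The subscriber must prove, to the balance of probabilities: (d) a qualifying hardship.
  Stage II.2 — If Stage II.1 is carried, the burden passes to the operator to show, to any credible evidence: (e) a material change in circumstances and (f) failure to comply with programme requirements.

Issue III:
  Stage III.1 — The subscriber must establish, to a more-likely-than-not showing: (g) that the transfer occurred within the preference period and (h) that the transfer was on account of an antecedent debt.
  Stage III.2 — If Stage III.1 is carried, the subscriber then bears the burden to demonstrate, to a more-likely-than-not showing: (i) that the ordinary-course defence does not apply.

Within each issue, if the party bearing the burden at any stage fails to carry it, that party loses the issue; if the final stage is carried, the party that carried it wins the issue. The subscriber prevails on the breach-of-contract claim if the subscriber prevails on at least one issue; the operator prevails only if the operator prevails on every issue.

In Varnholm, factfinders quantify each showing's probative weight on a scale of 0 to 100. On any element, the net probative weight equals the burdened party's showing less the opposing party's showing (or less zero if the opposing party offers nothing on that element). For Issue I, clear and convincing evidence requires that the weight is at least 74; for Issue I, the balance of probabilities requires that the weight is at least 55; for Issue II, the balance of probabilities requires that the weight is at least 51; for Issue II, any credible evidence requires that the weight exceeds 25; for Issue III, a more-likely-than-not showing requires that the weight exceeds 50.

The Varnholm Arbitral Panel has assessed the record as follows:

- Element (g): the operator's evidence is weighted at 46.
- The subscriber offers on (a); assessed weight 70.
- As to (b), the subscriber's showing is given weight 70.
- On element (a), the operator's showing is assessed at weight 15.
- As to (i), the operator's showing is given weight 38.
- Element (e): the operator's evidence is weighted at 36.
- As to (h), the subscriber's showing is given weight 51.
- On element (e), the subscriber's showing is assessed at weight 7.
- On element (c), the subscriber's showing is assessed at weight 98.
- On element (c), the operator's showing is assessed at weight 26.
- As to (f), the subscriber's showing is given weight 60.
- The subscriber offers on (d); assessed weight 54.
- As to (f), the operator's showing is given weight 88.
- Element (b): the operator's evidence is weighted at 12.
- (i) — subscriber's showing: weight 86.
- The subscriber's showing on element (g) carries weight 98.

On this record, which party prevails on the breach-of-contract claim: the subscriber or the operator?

— Issue I —
Stage I.1 — burden on subscriber; standard: the balance of probabilities (weight is at least 55).
    (a): 70 − 15 = 55 ≥ 55 [met]
    (b): 70 − 12 = 58 ≥ 55 [met]
  All elements met. The subscriber retains the burden for Stage I.2.
Stage I.2 — burden on subscriber; standard: clear and convincing evidence (weight is at least 74).
    (c): 98 − 26 = 72 < 74 [not met]
  The subscriber does not carry Stage I.2.
The operator prevails on this issue.
— Issue II —
At Stage II.1 the subscriber must meet the balance of probabilities (weight is at least 51): on (d) the weight is 54, ≥ 51, so (d) meets the standard.
  Stage II.1 is satisfied; the onus moves to the operator.
At Stage II.2 the operator must meet any credible evidence (weight exceeds 25): on (e) the weight is 36 less the opposing 7 gives net 29, which does exceed 25, so (e) meets the standard; on (f) the weight is 88 less the opposing 60 gives net 28, > 25, so (f) meets the standard.
  Stage II.2 carried; the final stage is satisfied.
With every stage satisfied, the operator prevails on this issue.
— Issue III —
Stage III.1 (subscriber, a more-likely-than-not showing, weight exceeds 50): (g) net 98−46=52 > 50 — meets; (h) 51 > 50 — meets.
  Stage III.1 carried; the burden remains with the subscriber.
Stage III.2 (subscriber, a more-likely-than-not showing, weight exceeds 50): (i) net 86−38=48 ≤ 50 — fails.
  Stage III.2 not carried; the subscriber fails its burden.
The analysis ends at Stage III.2; the operator prevails on this issue.
Per-issue: Issue I → operator; Issue II → operator; Issue III → operator. The subscriber must prevail on at least one issue; overall, the operator prevails.

operator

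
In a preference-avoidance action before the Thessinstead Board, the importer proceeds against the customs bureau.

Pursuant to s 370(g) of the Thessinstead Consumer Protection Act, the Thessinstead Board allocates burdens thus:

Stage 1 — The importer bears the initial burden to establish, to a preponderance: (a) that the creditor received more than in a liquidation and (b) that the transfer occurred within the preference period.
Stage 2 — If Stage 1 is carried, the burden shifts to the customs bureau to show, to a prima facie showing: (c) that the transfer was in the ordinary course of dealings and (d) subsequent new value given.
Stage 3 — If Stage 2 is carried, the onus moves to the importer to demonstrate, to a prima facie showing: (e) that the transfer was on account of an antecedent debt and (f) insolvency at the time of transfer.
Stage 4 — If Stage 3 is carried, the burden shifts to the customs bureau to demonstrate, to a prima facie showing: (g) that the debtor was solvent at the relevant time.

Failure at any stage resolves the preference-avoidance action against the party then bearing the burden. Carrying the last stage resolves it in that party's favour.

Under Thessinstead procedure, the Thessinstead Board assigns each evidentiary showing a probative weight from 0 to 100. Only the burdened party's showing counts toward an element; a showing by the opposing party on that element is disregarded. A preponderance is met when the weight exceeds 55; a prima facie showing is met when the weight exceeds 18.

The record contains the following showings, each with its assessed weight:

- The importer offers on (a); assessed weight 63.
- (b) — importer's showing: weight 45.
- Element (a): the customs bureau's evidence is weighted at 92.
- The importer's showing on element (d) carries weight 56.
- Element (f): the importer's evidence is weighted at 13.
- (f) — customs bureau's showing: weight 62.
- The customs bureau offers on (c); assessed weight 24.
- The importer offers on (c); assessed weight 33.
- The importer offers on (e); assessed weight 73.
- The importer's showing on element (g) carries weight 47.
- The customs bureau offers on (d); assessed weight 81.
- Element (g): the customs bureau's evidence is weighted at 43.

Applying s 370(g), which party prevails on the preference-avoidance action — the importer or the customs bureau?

customs bureau

At Stage 1 the importer must meet a preponderance (weight exceeds 55): on (a) the weight is 63 (the customs bureau's 92 is given no effect), which does exceed 55, so (a) meets the standard; on (b) the weight is 45, ≤ 55, so (b) does not meet the standard.
  The importer does not carry Stage 1.
The analysis ends at Stage 1; the customs bureau prevails.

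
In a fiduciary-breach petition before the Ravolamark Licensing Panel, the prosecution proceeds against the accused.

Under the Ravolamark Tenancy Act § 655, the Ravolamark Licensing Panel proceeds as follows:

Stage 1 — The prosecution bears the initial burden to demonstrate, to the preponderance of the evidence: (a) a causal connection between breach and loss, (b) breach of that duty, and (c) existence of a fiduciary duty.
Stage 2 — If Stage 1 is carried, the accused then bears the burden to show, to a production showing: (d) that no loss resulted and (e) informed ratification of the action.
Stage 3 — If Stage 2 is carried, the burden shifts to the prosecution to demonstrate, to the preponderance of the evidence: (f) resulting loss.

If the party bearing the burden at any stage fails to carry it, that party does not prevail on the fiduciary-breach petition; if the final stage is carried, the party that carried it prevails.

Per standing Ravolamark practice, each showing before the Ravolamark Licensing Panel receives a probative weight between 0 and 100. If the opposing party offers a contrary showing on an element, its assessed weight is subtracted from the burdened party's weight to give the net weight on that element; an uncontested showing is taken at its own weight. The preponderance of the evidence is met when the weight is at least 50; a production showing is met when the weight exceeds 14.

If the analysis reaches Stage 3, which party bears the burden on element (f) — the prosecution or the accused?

prosecution

Stage 3's rule assigns the burden to the prosecution (to the preponderance of the evidence).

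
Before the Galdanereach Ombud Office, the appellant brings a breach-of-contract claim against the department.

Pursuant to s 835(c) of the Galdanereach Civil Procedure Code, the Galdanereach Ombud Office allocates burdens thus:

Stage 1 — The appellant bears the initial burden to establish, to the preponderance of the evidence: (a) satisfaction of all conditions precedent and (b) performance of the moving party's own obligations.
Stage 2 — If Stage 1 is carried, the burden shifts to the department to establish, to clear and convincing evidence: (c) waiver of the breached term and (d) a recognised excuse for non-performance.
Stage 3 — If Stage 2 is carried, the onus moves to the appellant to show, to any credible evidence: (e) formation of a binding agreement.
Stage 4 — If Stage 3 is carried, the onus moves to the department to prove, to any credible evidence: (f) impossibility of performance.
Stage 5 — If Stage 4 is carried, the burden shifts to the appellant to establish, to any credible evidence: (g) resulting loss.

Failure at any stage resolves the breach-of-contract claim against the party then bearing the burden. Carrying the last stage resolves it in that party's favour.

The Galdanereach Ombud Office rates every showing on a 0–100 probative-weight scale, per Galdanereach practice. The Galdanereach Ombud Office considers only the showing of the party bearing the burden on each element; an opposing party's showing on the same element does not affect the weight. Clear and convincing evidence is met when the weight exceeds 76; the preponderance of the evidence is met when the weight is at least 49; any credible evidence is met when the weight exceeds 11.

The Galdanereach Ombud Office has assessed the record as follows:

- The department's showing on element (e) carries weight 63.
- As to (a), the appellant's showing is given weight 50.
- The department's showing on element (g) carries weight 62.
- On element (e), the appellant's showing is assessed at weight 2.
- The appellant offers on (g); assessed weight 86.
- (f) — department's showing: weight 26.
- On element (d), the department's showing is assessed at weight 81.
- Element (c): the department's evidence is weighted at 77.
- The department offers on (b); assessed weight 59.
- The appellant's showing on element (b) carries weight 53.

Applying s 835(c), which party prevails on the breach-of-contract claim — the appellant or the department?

department

At Stage 1 the appellant must meet the preponderance of the evidence (weight is at least 49): on (a) the weight is 50, ≥ 49, so (a) meets the standard; on (b) the weight is 53 (the department's 59 is given no effect), ≥ 49, so (b) meets the standard.
  All elements met. The burden passes to the department.
At Stage 2 the department must meet clear and convincing evidence (weight exceeds 76): on (c) the weight is 77, which does exceed 76, so (c) meets the standard; on (d) the weight is 81, > 76, so (d) meets the standard.
  Stage 2 carried; the burden shifts to the appellant.
At Stage 3 the appellant must meet any credible evidence (weight exceeds 11): on (e) the weight is 2 (the department's 63 is given no effect), ≤ 11, so (e) does not meet the standard.
  Stage 3 not carried; the appellant fails its burden.
The department prevails.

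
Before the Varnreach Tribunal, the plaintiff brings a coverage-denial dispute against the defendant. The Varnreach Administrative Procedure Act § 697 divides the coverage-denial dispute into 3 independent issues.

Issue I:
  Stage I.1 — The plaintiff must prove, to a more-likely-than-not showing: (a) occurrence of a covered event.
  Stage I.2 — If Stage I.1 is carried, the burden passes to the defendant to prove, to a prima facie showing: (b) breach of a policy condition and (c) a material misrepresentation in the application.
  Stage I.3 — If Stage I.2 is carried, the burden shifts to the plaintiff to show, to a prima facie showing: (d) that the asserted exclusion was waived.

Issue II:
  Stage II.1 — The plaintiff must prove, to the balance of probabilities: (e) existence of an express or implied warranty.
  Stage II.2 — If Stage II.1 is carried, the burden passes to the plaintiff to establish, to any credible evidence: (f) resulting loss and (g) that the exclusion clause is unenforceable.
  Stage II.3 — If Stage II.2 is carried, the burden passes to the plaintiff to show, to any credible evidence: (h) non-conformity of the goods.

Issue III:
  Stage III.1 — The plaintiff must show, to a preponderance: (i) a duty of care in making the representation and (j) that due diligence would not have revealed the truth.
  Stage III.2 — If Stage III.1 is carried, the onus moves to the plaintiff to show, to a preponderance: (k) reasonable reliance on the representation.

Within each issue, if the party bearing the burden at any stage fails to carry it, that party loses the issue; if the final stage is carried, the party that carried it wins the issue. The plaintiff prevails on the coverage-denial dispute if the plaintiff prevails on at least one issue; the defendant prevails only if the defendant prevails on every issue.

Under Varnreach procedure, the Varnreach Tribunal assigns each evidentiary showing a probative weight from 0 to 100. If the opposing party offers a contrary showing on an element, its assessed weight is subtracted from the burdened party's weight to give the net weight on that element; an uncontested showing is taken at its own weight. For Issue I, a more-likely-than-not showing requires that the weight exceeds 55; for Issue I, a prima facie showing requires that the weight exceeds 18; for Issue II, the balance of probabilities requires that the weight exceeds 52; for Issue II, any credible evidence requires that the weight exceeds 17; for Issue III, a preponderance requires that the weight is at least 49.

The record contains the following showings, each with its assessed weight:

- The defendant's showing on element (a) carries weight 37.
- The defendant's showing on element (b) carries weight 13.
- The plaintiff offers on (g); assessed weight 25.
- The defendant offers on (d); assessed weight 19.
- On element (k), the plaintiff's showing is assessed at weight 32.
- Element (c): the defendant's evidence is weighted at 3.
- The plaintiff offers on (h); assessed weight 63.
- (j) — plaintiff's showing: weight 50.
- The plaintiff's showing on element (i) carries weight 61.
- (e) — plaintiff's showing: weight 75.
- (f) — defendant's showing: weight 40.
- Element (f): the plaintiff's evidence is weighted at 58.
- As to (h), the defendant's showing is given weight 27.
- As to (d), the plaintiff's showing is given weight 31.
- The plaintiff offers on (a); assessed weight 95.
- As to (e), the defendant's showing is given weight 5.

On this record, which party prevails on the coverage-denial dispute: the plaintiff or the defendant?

— Issue I —
Stage I.1 (plaintiff, a more-likely-than-not showing, weight exceeds 55): (a) net 95−37=58 > 55 — meets.
  All elements met. The burden passes to the defendant.
Stage I.2 (defendant, a prima facie showing, weight exceeds 18): (b) 13 ≤ 18 — fails; (c) 3 ≤ 18 — fails.
  Not every element is met, so the defendant fails to carry Stage I.2.
The analysis ends at Stage I.2; the plaintiff prevails on this issue.
— Issue II —
Stage II.1 (plaintiff, the balance of probabilities, weight exceeds 52): (e) net 75−5=70 > 52 — meets.
  All elements met. The plaintiff retains the burden for Stage II.2.
Stage II.2 (plaintiff, any credible evidence, weight exceeds 17): (f) net 58−40=18 > 17 — meets; (g) 25 > 17 — meets.
  Stage II.2 is satisfied; the plaintiff continues to bear the burden.
Stage II.3 (plaintiff, any credible evidence, weight exceeds 17): (h) net 63−27=36 > 17 — meets.
  Stage II.3 carried; the final stage is satisfied.
All stages carried — the plaintiff prevails on this issue.
— Issue III —
At Stage III.1 the plaintiff must meet a preponderance (weight is at least 49): on (i) the weight is 61, which does reach 49, so (i) meets the standard; on (j) the weight is 50, which does reach 49, so (j) meets the standard.
  All elements met. The plaintiff retains the burden for Stage III.2.
At Stage III.2 the plaintiff must meet a preponderance (weight is at least 49): on (k) the weight is 32, < 49, so (k) does not meet the standard.
  Not every element is met, so the plaintiff fails to carry Stage III.2.
The defendant prevails on this issue.
Per-issue: Issue I → plaintiff; Issue II → plaintiff; Issue III → defendant. The plaintiff must prevail on at least one issue; overall, the plaintiff prevails.

plaintiff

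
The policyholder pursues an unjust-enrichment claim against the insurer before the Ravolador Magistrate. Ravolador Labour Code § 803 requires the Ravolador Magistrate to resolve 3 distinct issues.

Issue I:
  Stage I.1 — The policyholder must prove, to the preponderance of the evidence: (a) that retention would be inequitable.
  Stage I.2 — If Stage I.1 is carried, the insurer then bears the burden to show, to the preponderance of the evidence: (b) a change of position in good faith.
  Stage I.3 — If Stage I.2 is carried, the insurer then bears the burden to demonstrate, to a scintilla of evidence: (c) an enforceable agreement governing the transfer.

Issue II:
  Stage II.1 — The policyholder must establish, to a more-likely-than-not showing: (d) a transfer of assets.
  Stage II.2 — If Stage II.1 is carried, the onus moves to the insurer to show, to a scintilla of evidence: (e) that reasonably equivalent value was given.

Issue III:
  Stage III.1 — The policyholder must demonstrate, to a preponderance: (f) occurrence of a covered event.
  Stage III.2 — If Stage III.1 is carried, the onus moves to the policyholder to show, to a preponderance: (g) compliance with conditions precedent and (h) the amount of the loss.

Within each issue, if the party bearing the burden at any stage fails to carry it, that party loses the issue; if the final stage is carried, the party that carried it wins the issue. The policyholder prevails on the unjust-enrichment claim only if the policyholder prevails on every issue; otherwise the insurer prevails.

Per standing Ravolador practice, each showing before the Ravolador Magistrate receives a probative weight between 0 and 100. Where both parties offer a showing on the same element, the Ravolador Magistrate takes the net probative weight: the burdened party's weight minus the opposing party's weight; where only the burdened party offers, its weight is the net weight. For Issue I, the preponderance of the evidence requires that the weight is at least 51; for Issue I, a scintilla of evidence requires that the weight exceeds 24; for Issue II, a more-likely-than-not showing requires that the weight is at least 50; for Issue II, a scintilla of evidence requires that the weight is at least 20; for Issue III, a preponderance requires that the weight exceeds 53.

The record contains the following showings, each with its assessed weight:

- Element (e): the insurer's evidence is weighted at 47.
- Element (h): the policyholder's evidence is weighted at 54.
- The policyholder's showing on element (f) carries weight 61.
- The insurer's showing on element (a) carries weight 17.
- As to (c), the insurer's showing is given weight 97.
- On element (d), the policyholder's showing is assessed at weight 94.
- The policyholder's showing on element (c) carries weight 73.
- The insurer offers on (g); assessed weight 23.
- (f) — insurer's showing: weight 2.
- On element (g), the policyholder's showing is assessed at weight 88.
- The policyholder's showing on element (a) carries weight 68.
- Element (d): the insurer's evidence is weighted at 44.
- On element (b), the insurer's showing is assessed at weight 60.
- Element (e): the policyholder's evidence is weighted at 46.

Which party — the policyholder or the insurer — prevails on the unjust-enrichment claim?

— Issue I —
At Stage I.1 the policyholder must meet the preponderance of the evidence (weight is at least 51): on (a) the weight is 68 less the opposing 17 gives net 51, which does reach 51, so (a) meets the standard.
  All elements met. The burden passes to the insurer.
At Stage I.2 the insurer must meet the preponderance of the evidence (weight is at least 51): on (b) the weight is 60, which does reach 51, so (b) meets the standard.
  Stage I.2 carried; the burden remains with the insurer.
At Stage I.3 the insurer must meet a scintilla of evidence (weight exceeds 24): on (c) the weight is 97 less the opposing 73 gives net 24, ≤ 24, so (c) does not meet the standard.
  Stage I.3 not carried; the insurer fails its burden.
The analysis ends at Stage I.3; the policyholder prevails on this issue.
— Issue II —
At Stage II.1 the policyholder must meet a more-likely-than-not showing (weight is at least 50): on (d) the weight is 94 less the opposing 44 gives net 50, ≥ 50, so (d) meets the standard.
  All elements met. The burden passes to the insurer.
At Stage II.2 the insurer must meet a scintilla of evidence (weight is at least 20): on (e) the weight is 47 less the opposing 46 gives net 1, < 20, so (e) does not meet the standard.
  Not every element is met, so the insurer fails to carry Stage II.2.
So the policyholder prevails on this issue.
— Issue III —
At Stage III.1 the policyholder must meet a preponderance (weight exceeds 53): on (f) the weight is 61 less the opposing 2 gives net 59, which does exceed 53, so (f) meets the standard.
  Stage III.1 carried; the burden remains with the policyholder.
At Stage III.2 the policyholder must meet a preponderance (weight exceeds 53): on (g) the weight is 88 less the opposing 23 gives net 65, > 53, so (g) meets the standard; on (h) the weight is 54, > 53, so (h) meets the standard.
  All elements met at the final stage.
With every stage satisfied, the policyholder prevails on this issue.
Per-issue: Issue I → policyholder; Issue II → policyholder; Issue III → policyholder. The policyholder must prevail on every issue; overall, the policyholder prevails.

policyholder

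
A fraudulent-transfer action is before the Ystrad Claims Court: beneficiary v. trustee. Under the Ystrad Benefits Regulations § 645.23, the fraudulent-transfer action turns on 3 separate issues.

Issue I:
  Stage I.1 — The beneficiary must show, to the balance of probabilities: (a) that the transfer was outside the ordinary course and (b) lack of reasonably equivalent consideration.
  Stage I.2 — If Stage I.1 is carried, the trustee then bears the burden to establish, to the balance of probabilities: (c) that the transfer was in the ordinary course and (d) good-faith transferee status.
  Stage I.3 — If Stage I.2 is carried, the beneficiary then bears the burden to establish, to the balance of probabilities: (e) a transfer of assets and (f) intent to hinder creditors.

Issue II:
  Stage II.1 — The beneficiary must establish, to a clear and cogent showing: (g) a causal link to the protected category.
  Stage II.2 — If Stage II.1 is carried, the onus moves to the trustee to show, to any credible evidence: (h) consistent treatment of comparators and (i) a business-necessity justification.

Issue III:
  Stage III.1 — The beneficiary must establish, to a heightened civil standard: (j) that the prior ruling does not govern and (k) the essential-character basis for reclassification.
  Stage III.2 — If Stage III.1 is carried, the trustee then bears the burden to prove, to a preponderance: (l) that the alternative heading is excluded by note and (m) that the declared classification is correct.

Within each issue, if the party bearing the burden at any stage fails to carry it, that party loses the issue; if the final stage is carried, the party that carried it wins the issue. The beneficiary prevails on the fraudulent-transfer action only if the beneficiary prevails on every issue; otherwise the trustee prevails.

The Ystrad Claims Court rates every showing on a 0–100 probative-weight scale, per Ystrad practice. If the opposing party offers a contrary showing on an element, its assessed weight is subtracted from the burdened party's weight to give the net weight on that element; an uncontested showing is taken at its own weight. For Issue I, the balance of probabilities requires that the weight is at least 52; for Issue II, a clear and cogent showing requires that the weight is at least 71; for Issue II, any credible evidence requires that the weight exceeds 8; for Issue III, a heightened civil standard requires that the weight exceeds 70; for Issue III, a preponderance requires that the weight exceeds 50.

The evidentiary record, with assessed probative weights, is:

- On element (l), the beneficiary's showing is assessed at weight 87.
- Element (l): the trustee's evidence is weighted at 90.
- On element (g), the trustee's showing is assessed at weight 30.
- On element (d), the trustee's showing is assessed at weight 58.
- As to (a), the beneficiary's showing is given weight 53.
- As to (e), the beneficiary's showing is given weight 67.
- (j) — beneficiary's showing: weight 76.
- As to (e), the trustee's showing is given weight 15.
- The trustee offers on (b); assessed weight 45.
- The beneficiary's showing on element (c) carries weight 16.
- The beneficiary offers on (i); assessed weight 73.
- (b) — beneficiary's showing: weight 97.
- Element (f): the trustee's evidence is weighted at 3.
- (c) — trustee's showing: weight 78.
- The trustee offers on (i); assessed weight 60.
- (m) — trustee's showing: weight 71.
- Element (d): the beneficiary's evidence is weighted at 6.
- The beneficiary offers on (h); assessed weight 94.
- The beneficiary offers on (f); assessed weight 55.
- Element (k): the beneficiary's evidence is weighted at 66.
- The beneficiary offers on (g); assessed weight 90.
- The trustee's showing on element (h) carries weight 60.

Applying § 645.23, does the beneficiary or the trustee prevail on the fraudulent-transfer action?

— Issue I —
Stage I.1 (beneficiary, the balance of probabilities, weight is at least 52): (a) 53 ≥ 52 — meets; (b) net 97−45=52 ≥ 52 — meets.
  Stage I.1 is satisfied; the onus moves to the trustee.
Stage I.2 (trustee, the balance of probabilities, weight is at least 52): (c) net 78−16=62 ≥ 52 — meets; (d) net 58−6=52 ≥ 52 — meets.
  All elements met. The burden passes to the beneficiary.
Stage I.3 (beneficiary, the balance of probabilities, weight is at least 52): (e) net 67−15=52 ≥ 52 — meets; (f) net 55−3=52 ≥ 52 — meets.
  Stage I.3 carried; the final stage is satisfied.
Every stage carried; the beneficiary prevails on this issue.
— Issue II —
Stage II.1 (beneficiary, a clear and cogent showing, weight is at least 71): (g) net 90−30=60 < 71 — fails.
  Stage II.1 not carried; the beneficiary fails its burden.
So the trustee prevails on this issue.
— Issue III —
Stage III.1 (beneficiary, a heightened civil standard, weight exceeds 70): (j) 76 > 70 — meets; (k) 66 ≤ 70 — fails.
  Stage III.1 not carried; the beneficiary fails its burden.
So the trustee prevails on this issue.
Per-issue: Issue I → beneficiary; Issue II → trustee; Issue III → trustee. The beneficiary must prevail on every issue; overall, the trustee prevails.

trustee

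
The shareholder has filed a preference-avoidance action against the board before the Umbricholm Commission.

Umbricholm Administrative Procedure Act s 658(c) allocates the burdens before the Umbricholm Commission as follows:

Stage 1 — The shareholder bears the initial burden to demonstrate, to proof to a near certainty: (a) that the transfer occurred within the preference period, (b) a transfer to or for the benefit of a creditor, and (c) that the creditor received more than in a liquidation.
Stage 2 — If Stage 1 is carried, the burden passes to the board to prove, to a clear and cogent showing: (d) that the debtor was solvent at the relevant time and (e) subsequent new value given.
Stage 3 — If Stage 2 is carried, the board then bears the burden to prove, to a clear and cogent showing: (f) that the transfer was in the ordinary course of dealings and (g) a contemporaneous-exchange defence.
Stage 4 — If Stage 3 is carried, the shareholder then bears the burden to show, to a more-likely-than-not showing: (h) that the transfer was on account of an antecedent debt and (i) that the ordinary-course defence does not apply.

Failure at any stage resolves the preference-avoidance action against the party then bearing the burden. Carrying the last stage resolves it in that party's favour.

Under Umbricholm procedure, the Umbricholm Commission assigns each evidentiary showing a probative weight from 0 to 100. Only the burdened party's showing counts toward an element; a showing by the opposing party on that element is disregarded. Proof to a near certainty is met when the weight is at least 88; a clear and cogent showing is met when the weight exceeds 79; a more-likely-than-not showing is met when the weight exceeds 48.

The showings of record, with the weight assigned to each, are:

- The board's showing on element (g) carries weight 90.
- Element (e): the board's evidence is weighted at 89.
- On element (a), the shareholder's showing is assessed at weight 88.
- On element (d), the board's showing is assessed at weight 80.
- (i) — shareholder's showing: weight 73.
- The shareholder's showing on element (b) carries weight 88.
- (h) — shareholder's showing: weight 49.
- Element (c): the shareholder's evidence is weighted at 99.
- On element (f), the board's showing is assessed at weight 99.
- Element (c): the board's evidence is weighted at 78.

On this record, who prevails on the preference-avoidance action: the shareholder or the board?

At Stage 1 the shareholder must meet proof to a near certainty (weight is at least 88): on (a) the weight is 88, which does reach 88, so (a) meets the standard; on (b) the weight is 88, ≥ 88, so (b) meets the standard; on (c) the weight is 99 (the board's 78 is given no effect), which does reach 88, so (c) meets the standard.
  Stage 1 carried; the burden shifts to the board.
At Stage 2 the board must meet a clear and cogent showing (weight exceeds 79): on (d) the weight is 80, which does exceed 79, so (d) meets the standard; on (e) the weight is 89, which does exceed 79, so (e) meets the standard.
  All elements met. The board retains the burden for Stage 3.
At Stage 3 the board must meet a clear and cogent showing (weight exceeds 79): on (f) the weight is 99, > 79, so (f) meets the standard; on (g) the weight is 90, which does exceed 79, so (g) meets the standard.
  The board carries Stage 3; the shareholder now bears the burden.
At Stage 4 the shareholder must meet a more-likely-than-not showing (weight exceeds 48): on (h) the weight is 49, > 48, so (h) meets the standard; on (i) the weight is 73, which does exceed 48, so (i) meets the standard.
  All elements met at the final stage.
Every stage carried; the shareholder prevails.

shareholder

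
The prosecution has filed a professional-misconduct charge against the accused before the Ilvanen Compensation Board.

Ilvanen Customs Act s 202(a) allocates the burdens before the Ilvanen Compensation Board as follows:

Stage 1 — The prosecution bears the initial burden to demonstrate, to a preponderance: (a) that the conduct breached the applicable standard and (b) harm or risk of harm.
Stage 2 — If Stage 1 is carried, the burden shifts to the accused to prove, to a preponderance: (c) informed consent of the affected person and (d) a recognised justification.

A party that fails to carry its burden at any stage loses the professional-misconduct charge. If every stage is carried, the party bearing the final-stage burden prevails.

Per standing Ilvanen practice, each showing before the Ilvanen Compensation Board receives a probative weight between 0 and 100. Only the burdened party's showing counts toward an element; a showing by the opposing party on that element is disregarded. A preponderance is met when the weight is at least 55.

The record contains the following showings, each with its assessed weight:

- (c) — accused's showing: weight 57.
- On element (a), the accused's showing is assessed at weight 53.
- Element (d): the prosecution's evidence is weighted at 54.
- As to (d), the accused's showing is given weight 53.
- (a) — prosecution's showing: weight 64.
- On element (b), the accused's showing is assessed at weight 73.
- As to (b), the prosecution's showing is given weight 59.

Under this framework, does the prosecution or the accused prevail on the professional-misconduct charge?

Stage 1 — burden on prosecution; standard: a preponderance (weight is at least 55).
    (a): 64 (accused's 53 disregarded) ≥ 55 [met]
    (b): 59 (accused's 73 disregarded) ≥ 55 [met]
  The prosecution carries Stage 1; the accused now bears the burden.
Stage 2 — burden on accused; standard: a preponderance (weight is at least 55).
    (c): 57 ≥ 55 [met]
    (d): 53 (prosecution's 54 disregarded) < 55 [not met]
  Not every element is met, so the accused fails to carry Stage 2.
So the prosecution prevails.

prosecution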